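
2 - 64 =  - 62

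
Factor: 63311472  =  2^4 * 3^2*7^1*107^1*587^1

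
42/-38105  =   - 42/38105=- 0.00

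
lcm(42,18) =126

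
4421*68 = 300628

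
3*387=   1161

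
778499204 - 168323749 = 610175455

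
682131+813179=1495310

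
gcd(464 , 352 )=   16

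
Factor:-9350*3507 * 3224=-105716410800 = -2^4*3^1  *5^2 * 7^1*11^1 *13^1* 17^1*31^1 * 167^1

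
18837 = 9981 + 8856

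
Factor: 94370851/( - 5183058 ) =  - 2^( - 1 )*3^(-1 )*31^1*863843^(-1 )*3044221^1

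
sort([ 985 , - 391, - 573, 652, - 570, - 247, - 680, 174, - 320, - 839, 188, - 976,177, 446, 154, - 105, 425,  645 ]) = [ - 976, - 839, - 680 , - 573, - 570, - 391, - 320, - 247, - 105,154, 174, 177,  188,425, 446,645,652,985]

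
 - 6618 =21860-28478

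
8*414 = 3312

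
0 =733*0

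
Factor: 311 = 311^1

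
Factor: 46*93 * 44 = 188232  =  2^3 * 3^1*11^1* 23^1 * 31^1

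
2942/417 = 2942/417= 7.06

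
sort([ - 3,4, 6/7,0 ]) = [ - 3,0,6/7, 4 ] 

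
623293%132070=95013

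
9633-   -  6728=16361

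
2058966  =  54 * 38129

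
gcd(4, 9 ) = 1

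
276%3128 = 276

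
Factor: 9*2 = 18 = 2^1*3^2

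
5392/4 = 1348 = 1348.00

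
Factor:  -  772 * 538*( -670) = 278275120 = 2^4*5^1 * 67^1*193^1*269^1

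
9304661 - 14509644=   -  5204983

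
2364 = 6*394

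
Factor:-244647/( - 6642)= 2^( - 1)*3^(-1)*13^1*17^1 = 221/6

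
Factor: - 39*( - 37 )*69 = 3^2*13^1*23^1*37^1 = 99567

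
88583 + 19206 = 107789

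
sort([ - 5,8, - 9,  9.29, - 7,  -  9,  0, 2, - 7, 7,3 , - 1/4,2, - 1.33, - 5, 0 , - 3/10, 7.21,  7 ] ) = [ - 9, - 9 , - 7 ,- 7, - 5,-5, - 1.33,-3/10, - 1/4 , 0, 0,2 , 2, 3 , 7, 7,7.21,8, 9.29 ]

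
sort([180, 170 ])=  [170,  180]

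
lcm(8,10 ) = 40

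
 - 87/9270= -29/3090 = -0.01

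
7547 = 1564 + 5983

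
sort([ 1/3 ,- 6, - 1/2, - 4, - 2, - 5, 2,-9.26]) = [- 9.26, - 6, - 5, - 4, - 2, - 1/2,1/3,2]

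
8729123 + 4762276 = 13491399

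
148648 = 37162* 4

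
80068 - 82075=  -  2007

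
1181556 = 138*8562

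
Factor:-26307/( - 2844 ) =2^( - 2)*37^1 = 37/4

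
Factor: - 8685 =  - 3^2 * 5^1*193^1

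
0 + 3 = 3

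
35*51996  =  1819860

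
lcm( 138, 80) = 5520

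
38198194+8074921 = 46273115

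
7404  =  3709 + 3695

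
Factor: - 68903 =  - 68903^1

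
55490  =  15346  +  40144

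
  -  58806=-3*19602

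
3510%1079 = 273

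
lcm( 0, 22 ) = 0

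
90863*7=636041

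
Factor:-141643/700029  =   -3^( - 3)*11^( - 1 )*197^1*719^1*2357^( - 1)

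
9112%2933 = 313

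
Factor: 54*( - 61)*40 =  - 2^4*3^3*5^1*61^1 = - 131760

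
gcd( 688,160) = 16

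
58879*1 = 58879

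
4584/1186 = 3 + 513/593 = 3.87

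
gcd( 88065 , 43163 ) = 1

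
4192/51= 4192/51  =  82.20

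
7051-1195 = 5856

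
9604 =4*2401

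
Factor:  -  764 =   -  2^2*191^1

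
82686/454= 41343/227  =  182.13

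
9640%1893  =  175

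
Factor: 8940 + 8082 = 2^1*3^1*2837^1 = 17022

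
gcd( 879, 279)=3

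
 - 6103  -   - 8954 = 2851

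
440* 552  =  242880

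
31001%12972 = 5057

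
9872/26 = 4936/13 = 379.69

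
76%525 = 76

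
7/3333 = 7/3333 = 0.00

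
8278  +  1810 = 10088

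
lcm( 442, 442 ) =442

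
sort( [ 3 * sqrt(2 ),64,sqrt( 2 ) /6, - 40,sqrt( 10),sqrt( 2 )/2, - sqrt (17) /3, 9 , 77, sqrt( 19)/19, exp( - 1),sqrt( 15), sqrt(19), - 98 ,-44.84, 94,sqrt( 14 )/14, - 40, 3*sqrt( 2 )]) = [ - 98, - 44.84 ,  -  40, - 40, - sqrt (17)/3, sqrt( 19)/19 , sqrt(2)/6,sqrt( 14)/14, exp( - 1 ), sqrt( 2)/2 , sqrt(10 ), sqrt(15),3 * sqrt( 2 ),3*sqrt( 2),sqrt(19),9, 64,77,94] 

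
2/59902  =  1/29951 = 0.00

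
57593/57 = 1010 + 23/57 = 1010.40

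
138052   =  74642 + 63410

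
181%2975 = 181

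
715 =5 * 143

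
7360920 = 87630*84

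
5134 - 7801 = -2667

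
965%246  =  227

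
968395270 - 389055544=579339726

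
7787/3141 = 2+1505/3141 = 2.48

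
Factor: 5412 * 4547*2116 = 2^4*3^1*11^1*23^2*41^1*4547^1 = 52071298224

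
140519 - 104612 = 35907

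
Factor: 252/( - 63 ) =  - 4 = - 2^2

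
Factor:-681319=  - 211^1*3229^1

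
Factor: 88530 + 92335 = 180865 = 5^1*61^1*593^1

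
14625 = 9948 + 4677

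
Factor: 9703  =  31^1*313^1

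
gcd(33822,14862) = 6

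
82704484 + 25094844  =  107799328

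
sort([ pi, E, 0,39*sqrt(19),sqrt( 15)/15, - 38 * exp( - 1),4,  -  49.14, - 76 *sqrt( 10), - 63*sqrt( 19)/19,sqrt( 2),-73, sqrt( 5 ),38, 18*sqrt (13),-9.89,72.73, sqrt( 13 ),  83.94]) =[ - 76*sqrt( 10), - 73 , - 49.14, - 63*sqrt( 19) /19, - 38*exp( - 1),-9.89,0,sqrt (15)/15, sqrt( 2),sqrt( 5 ),E,pi,sqrt(13),  4,38,18*sqrt( 13), 72.73,83.94,39*sqrt(19 ) ] 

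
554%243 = 68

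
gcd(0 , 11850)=11850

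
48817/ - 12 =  - 48817/12 = - 4068.08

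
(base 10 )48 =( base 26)1M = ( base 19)2a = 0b110000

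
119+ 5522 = 5641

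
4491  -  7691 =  - 3200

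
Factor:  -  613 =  - 613^1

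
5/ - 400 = -1/80 = - 0.01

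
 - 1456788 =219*( - 6652)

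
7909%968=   165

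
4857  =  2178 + 2679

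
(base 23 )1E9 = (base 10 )860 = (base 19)275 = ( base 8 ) 1534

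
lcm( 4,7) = 28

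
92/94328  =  23/23582 = 0.00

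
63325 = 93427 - 30102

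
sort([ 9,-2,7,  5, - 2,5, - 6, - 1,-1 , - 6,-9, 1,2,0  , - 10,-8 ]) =[-10, - 9,  -  8, - 6,-6,  -  2 , - 2, - 1, - 1, 0, 1,2,5 , 5, 7,9 ] 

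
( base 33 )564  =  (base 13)2755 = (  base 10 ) 5647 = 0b1011000001111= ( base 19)FC4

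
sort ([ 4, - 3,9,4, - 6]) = [ - 6, - 3,4, 4,9]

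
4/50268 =1/12567 = 0.00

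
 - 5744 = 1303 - 7047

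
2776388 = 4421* 628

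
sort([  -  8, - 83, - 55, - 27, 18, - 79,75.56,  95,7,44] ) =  [- 83, - 79, - 55, - 27,- 8,7, 18,44, 75.56, 95 ] 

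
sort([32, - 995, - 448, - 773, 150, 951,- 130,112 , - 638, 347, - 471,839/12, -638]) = [ - 995,- 773, - 638, - 638,  -  471, - 448,-130, 32,839/12, 112, 150, 347 , 951]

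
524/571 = 524/571 = 0.92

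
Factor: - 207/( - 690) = 3/10 = 2^(  -  1)*3^1*5^(-1 )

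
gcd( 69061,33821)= 1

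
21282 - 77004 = -55722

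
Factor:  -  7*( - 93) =3^1*7^1 * 31^1 = 651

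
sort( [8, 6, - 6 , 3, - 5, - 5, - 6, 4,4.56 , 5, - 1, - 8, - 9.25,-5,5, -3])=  [- 9.25, - 8, - 6, -6, - 5, - 5, - 5, - 3, - 1,3, 4,4.56,5, 5,6,8 ]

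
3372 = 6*562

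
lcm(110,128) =7040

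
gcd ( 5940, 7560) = 540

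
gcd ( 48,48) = 48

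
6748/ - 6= - 1125 + 1/3 =- 1124.67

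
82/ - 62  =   - 41/31 = - 1.32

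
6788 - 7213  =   - 425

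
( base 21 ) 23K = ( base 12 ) 685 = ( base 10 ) 965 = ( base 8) 1705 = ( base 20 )285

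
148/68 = 37/17= 2.18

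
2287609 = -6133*( - 373 )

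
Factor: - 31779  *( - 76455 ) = 3^5*5^1*11^1*107^1*1699^1 = 2429663445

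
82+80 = 162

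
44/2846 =22/1423 = 0.02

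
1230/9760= 123/976= 0.13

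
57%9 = 3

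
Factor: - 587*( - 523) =523^1 *587^1 = 307001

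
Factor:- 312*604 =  - 188448 = -2^5*3^1*13^1*151^1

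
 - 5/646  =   - 1 + 641/646 = - 0.01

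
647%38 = 1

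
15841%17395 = 15841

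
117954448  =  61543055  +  56411393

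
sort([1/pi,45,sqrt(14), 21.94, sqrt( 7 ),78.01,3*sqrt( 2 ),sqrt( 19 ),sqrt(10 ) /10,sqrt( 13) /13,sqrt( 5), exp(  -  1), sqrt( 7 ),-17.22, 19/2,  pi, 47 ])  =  [-17.22, sqrt( 13)/13,sqrt( 10 ) /10,1/pi,exp( - 1 ),sqrt( 5),sqrt (7 ),sqrt(7),pi,sqrt( 14 ), 3*sqrt( 2),  sqrt( 19 ),19/2, 21.94, 45,47,78.01] 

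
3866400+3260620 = 7127020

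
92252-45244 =47008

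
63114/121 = 521+73/121 = 521.60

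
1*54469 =54469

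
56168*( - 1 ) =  - 56168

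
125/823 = 125/823 = 0.15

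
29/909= 29/909 =0.03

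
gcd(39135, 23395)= 5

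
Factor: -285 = -3^1*5^1*19^1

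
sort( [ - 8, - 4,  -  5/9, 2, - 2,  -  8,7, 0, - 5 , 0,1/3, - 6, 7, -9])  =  [ - 9,  -  8, - 8,-6, - 5 , - 4, - 2,-5/9, 0, 0, 1/3, 2,  7, 7 ] 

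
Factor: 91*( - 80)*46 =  -2^5*5^1*7^1*13^1 *23^1=- 334880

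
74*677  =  50098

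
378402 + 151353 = 529755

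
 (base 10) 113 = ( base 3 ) 11012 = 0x71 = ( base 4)1301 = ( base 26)49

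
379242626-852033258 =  - 472790632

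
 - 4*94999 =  - 379996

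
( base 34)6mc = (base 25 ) C7L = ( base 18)15da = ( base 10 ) 7696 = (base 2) 1111000010000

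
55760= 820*68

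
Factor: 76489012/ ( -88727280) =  - 19122253/22181820 = -2^( - 2 )*3^ (-1 )*5^( - 1 )*41^( - 1 )*71^( - 1) * 127^ (  -  1 )*227^1*84239^1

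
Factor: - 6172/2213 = -2^2 * 1543^1*2213^( - 1 )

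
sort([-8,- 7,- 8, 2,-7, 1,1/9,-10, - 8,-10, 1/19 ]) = [ - 10 , -10, - 8,  -  8,  -  8,  -  7 ,-7, 1/19,  1/9,  1, 2] 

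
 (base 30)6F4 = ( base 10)5854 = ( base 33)5CD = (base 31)62Q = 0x16de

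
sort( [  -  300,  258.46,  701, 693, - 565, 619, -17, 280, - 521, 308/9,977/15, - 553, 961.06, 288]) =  [-565, - 553, - 521, - 300,-17,308/9,  977/15, 258.46, 280, 288,619, 693, 701, 961.06 ]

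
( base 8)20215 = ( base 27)bbh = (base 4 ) 2002031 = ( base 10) 8333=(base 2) 10000010001101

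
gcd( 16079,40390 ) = 7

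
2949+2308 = 5257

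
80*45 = 3600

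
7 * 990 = 6930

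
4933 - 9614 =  -4681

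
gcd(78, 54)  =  6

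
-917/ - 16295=917/16295 = 0.06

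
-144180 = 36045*(-4 ) 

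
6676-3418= 3258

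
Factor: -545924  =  -2^2*136481^1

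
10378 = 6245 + 4133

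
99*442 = 43758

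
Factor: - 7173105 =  - 3^1 *5^1 * 478207^1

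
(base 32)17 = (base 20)1j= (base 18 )23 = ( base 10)39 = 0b100111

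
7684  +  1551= 9235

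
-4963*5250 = -26055750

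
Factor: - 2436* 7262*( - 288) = 5094786816 = 2^8*3^3*7^1*29^1 *3631^1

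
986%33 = 29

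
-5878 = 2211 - 8089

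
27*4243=114561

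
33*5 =165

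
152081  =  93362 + 58719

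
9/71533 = 9/71533 = 0.00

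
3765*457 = 1720605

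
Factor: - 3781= -19^1 * 199^1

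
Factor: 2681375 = 5^3*19^1  *  1129^1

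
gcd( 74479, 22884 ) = 1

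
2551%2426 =125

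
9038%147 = 71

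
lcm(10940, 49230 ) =98460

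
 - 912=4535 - 5447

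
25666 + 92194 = 117860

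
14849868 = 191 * 77748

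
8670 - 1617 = 7053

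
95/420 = 19/84  =  0.23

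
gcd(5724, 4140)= 36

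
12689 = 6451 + 6238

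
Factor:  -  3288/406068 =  - 2/247  =  -2^1*13^( - 1 )*19^( - 1) 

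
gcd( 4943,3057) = 1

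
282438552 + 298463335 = 580901887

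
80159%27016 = 26127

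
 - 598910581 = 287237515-886148096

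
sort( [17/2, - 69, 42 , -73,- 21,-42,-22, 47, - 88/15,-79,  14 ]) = [ - 79,  -  73, - 69,-42, - 22,- 21, - 88/15, 17/2, 14,42, 47]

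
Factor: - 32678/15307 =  - 2^1 * 15307^( - 1) * 16339^1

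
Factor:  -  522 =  - 2^1*3^2*29^1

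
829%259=52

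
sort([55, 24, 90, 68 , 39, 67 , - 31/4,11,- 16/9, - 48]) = [ - 48, - 31/4, - 16/9 , 11, 24, 39,55, 67,  68, 90 ]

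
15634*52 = 812968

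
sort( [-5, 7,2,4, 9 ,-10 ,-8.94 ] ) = [ - 10 , - 8.94, - 5,2, 4,7, 9]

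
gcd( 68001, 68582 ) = 1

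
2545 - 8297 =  - 5752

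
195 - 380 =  - 185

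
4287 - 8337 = -4050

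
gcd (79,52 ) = 1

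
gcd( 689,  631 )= 1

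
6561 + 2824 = 9385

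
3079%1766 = 1313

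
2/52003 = 2/52003 = 0.00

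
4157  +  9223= 13380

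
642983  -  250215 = 392768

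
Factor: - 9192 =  - 2^3*3^1*383^1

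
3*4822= 14466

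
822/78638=3/287= 0.01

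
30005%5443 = 2790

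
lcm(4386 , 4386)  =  4386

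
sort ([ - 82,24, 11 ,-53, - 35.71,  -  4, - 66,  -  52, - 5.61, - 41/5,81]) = [ - 82, - 66,  -  53 , - 52 , - 35.71,-41/5,- 5.61, - 4 , 11,  24 , 81] 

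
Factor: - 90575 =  - 5^2 * 3623^1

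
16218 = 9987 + 6231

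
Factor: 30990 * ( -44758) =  -2^2*3^1*5^1*7^1*23^1*139^1*1033^1 = -1387050420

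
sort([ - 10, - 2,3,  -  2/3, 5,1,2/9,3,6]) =[ - 10,-2, - 2/3,2/9,1,3,3,5,6 ]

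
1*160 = 160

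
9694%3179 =157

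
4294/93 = 4294/93  =  46.17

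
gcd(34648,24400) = 488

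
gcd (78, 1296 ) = 6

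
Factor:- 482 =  - 2^1*241^1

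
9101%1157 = 1002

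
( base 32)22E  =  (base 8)4116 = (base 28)2jq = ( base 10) 2126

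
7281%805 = 36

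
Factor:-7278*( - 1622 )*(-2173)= -25652082468 = - 2^2 * 3^1*41^1*53^1*811^1*1213^1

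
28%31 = 28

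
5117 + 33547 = 38664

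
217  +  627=844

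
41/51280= 41/51280 = 0.00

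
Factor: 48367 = 11^1*4397^1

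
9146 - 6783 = 2363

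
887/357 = 887/357 = 2.48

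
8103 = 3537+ 4566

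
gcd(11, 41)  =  1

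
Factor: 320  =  2^6*5^1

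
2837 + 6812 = 9649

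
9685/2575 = 1937/515 = 3.76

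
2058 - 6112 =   -  4054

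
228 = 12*19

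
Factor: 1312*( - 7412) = -2^7* 17^1*41^1 * 109^1 = -9724544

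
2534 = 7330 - 4796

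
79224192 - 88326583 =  - 9102391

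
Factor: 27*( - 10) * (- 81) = 2^1 *3^7* 5^1 = 21870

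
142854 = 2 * 71427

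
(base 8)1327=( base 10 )727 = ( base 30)o7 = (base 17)28D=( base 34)ld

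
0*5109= 0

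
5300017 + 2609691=7909708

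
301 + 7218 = 7519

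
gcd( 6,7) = 1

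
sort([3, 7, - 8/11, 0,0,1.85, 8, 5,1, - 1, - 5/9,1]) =[ - 1,-8/11, - 5/9,  0,0,1, 1,1.85,3,5,7 , 8]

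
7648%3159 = 1330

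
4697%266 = 175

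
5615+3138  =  8753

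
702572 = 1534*458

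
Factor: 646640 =2^4 * 5^1*59^1*137^1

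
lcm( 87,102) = 2958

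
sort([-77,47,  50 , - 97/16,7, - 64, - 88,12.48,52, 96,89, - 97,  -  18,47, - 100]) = [ - 100, - 97,- 88,-77, - 64, -18,-97/16,  7, 12.48,47,47,50 , 52, 89, 96]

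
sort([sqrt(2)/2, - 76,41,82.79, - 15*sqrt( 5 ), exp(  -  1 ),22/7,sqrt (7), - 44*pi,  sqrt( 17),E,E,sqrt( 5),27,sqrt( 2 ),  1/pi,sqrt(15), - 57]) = [ - 44 * pi, - 76, - 57, - 15*sqrt( 5),1/pi,exp(-1),sqrt( 2)/2, sqrt(2),sqrt( 5 ),sqrt( 7),E, E, 22/7,sqrt ( 15),sqrt( 17), 27,41,82.79]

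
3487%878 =853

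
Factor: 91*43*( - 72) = - 2^3*3^2*7^1*13^1*43^1  =  - 281736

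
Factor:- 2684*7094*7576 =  - 2^6*11^1*61^1*947^1*3547^1  =  -144249282496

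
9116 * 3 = 27348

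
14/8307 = 14/8307 = 0.00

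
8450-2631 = 5819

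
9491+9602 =19093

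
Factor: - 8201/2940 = -2^( - 2)*3^( - 1)*5^( - 1) *7^( - 2 )*59^1*139^1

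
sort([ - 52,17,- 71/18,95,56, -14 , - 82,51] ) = [ - 82, - 52, - 14 , - 71/18, 17, 51,56,95]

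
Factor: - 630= - 2^1*3^2*5^1*7^1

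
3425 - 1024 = 2401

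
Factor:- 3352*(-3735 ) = 12519720 = 2^3*3^2*5^1*83^1*419^1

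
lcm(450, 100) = 900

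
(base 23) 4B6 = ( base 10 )2375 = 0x947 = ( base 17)83C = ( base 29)2nq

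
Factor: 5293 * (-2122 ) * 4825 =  - 54193174450= - 2^1*5^2*67^1*79^1*193^1*1061^1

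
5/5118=5/5118 = 0.00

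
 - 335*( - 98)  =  32830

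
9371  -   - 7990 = 17361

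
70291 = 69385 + 906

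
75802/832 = 37901/416 = 91.11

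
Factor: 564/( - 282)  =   - 2 = - 2^1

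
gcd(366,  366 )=366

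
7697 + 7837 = 15534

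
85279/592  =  144 + 31/592  =  144.05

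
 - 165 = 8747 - 8912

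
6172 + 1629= 7801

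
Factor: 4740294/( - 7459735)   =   - 2^1* 3^1*5^(-1)*13^1*60773^1 * 1491947^( - 1) 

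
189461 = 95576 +93885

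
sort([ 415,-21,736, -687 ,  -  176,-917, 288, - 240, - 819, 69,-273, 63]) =[ - 917,  -  819 , - 687 , - 273, -240,-176,-21, 63,69,288,415,736]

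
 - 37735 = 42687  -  80422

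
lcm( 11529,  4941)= 34587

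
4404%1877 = 650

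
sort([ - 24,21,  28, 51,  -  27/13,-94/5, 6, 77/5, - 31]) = [ - 31, - 24, - 94/5,- 27/13,  6, 77/5, 21,28,  51 ] 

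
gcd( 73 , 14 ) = 1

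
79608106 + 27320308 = 106928414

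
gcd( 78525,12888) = 9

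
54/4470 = 9/745 = 0.01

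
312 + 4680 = 4992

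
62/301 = 62/301 = 0.21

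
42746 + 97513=140259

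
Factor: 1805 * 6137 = 5^1 * 17^1 *19^4 = 11077285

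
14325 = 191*75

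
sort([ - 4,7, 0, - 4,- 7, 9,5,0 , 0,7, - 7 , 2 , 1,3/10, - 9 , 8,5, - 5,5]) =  [ - 9, - 7 , - 7, - 5,-4, - 4, 0,0 , 0,3/10,1,2,5,5,5,7,  7,8, 9 ]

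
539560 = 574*940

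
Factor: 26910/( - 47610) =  - 13/23 = - 13^1 * 23^( - 1)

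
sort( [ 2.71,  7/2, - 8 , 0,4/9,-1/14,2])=[ - 8, - 1/14,  0, 4/9,2,2.71, 7/2 ]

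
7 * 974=6818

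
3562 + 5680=9242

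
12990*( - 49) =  - 636510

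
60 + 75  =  135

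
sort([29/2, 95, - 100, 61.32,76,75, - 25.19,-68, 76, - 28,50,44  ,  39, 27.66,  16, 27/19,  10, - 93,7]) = [ - 100, - 93, - 68, - 28, - 25.19,27/19,7, 10, 29/2, 16, 27.66, 39,  44, 50, 61.32, 75,76, 76, 95]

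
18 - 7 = 11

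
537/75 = 7 + 4/25 = 7.16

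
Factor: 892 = 2^2*223^1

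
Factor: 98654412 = 2^2*3^1*53^1 * 181^1*857^1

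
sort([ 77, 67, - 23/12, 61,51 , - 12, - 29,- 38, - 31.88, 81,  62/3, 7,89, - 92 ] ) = [- 92, - 38, - 31.88, - 29, - 12, - 23/12,7,62/3,51,61,67,77, 81,89 ]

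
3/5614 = 3/5614= 0.00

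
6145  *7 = 43015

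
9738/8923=1 + 815/8923 = 1.09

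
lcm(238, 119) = 238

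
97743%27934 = 13941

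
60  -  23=37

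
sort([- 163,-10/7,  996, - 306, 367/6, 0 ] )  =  [ - 306, - 163,-10/7, 0, 367/6,996]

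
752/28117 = 752/28117 = 0.03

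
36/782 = 18/391 = 0.05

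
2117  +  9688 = 11805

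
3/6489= 1/2163 = 0.00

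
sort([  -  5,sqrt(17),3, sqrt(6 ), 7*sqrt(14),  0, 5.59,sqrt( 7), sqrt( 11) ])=[  -  5 , 0, sqrt(6), sqrt(7) , 3, sqrt(11), sqrt( 17), 5.59, 7*sqrt(14)]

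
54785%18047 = 644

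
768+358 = 1126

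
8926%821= 716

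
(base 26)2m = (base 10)74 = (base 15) 4E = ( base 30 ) 2e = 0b1001010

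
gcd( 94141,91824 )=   1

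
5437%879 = 163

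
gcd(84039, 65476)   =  1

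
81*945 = 76545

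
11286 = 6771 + 4515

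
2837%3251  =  2837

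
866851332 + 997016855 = 1863868187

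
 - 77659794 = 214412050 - 292071844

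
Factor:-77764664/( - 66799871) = 2^3*17^1*67^ ( - 1) * 571799^1*997013^ (  -  1)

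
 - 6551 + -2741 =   -  9292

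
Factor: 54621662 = 2^1*27310831^1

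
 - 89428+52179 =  - 37249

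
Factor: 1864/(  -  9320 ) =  -5^( - 1 )   =  - 1/5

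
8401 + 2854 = 11255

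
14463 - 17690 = -3227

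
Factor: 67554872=2^3*7^1*11^1 * 17^1*6451^1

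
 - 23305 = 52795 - 76100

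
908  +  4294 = 5202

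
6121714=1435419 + 4686295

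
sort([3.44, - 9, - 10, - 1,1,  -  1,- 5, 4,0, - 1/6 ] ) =[ - 10,  -  9,-5, - 1 , - 1, - 1/6,0, 1,3.44, 4]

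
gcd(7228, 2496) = 52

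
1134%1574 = 1134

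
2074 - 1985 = 89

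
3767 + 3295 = 7062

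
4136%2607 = 1529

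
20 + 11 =31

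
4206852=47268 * 89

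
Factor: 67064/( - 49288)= - 61^( - 1) *83^1  =  -83/61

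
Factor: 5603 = 13^1*431^1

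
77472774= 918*84393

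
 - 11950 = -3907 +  - 8043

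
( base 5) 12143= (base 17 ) 335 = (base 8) 1633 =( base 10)923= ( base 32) sr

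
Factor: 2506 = 2^1*7^1*179^1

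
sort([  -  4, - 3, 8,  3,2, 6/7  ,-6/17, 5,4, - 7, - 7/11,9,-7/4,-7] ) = [ - 7, - 7, - 4, - 3, - 7/4, - 7/11, - 6/17 , 6/7,2,3,4,  5,  8,9 ]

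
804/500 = 201/125=1.61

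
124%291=124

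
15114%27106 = 15114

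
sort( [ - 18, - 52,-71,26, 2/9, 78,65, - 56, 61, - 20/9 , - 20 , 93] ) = [ - 71,-56, - 52 , - 20 , - 18, - 20/9, 2/9,26, 61,65, 78, 93] 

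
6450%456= 66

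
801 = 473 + 328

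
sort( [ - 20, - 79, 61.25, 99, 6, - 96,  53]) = [ - 96, - 79,-20,6, 53,61.25, 99]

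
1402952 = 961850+441102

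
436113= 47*9279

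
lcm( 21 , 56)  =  168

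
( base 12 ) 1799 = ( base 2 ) 101100100101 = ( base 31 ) 2U1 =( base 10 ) 2853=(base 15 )CA3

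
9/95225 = 9/95225 = 0.00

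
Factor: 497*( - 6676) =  - 3317972 = - 2^2 *7^1*71^1*1669^1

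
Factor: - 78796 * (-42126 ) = 3319360296 = 2^3*3^1*7^1*17^1*59^1 * 19699^1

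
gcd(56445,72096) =3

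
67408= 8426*8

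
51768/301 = 171 + 297/301= 171.99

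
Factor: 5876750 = 2^1*5^3*11^1*2137^1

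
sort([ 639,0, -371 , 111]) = [ -371,0, 111,639 ]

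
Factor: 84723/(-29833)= - 3^1*31^1*911^1*29833^(-1) 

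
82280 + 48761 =131041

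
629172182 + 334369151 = 963541333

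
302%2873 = 302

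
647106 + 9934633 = 10581739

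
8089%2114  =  1747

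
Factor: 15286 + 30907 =7^1*6599^1  =  46193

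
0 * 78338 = 0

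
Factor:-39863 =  - 39863^1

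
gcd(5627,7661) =1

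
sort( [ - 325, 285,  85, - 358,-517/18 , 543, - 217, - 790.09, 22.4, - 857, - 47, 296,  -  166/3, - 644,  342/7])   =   [-857,-790.09, -644, - 358, - 325, - 217, - 166/3, - 47, - 517/18,  22.4, 342/7, 85, 285, 296, 543]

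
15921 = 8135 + 7786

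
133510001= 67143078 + 66366923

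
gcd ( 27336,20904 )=1608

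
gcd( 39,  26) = 13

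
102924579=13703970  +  89220609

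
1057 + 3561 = 4618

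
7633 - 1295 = 6338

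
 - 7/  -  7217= 1/1031 = 0.00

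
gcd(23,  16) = 1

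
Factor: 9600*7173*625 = 43038000000 = 2^7*3^3*5^6*797^1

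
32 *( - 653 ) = -20896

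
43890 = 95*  462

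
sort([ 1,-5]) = [ - 5,  1 ] 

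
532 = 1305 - 773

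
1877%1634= 243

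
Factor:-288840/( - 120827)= 2^3*3^1*5^1*7^( - 1)*29^1 * 41^(- 1) * 83^1  *421^( - 1 ) 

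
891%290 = 21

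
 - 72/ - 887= 72/887  =  0.08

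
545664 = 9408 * 58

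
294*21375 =6284250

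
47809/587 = 81 + 262/587= 81.45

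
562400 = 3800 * 148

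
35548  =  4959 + 30589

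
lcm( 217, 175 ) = 5425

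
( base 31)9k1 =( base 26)DIE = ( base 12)5446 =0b10010000110110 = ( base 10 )9270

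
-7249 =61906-69155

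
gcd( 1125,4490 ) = 5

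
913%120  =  73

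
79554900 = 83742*950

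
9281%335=236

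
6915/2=3457 + 1/2 = 3457.50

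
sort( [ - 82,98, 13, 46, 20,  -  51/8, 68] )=[- 82,-51/8,13,20 , 46,  68, 98] 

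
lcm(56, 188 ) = 2632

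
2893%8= 5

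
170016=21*8096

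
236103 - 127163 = 108940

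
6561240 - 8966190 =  - 2404950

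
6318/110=3159/55 = 57.44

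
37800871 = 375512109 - 337711238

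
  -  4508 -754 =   -  5262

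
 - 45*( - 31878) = 1434510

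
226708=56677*4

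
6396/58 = 3198/29 =110.28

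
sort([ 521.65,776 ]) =[ 521.65,776] 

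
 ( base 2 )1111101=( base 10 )125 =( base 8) 175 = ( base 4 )1331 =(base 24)55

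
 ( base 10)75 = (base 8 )113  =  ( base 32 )2B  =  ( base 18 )43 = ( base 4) 1023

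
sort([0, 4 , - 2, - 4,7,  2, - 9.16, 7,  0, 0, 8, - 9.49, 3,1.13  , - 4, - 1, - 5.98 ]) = [ - 9.49, - 9.16, - 5.98, - 4, - 4, - 2,-1,  0, 0, 0, 1.13, 2, 3,4, 7, 7,8]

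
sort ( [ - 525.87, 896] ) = [ - 525.87,896]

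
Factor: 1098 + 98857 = 5^1*19991^1 = 99955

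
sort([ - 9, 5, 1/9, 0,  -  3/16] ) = [  -  9, - 3/16  ,  0,1/9, 5]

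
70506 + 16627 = 87133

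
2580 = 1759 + 821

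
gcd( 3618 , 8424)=54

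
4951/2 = 4951/2 = 2475.50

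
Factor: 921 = 3^1*307^1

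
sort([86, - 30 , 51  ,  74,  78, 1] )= [ - 30, 1, 51, 74 , 78 , 86] 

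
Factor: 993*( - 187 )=-185691 = - 3^1 * 11^1*17^1*331^1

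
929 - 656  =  273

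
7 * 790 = 5530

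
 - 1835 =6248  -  8083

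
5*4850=24250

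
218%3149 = 218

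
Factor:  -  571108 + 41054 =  - 530054 = - 2^1*7^1*37861^1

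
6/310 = 3/155 = 0.02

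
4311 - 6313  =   - 2002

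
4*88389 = 353556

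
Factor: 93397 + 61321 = 154718= 2^1*77359^1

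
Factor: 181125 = 3^2*5^3*7^1*23^1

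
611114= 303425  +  307689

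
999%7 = 5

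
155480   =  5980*26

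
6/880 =3/440 = 0.01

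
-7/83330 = -1+83323/83330 = - 0.00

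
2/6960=1/3480= 0.00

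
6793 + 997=7790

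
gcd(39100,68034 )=782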